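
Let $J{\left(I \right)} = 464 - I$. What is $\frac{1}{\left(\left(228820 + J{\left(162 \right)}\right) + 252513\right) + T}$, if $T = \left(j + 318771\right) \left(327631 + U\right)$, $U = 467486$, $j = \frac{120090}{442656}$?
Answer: $\frac{24592}{6233111400886049} \approx 3.9454 \cdot 10^{-12}$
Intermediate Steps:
$j = \frac{20015}{73776}$ ($j = 120090 \cdot \frac{1}{442656} = \frac{20015}{73776} \approx 0.27129$)
$T = \frac{6233099556518129}{24592}$ ($T = \left(\frac{20015}{73776} + 318771\right) \left(327631 + 467486\right) = \frac{23517669311}{73776} \cdot 795117 = \frac{6233099556518129}{24592} \approx 2.5346 \cdot 10^{11}$)
$\frac{1}{\left(\left(228820 + J{\left(162 \right)}\right) + 252513\right) + T} = \frac{1}{\left(\left(228820 + \left(464 - 162\right)\right) + 252513\right) + \frac{6233099556518129}{24592}} = \frac{1}{\left(\left(228820 + 302\right) + 252513\right) + \frac{6233099556518129}{24592}} = \frac{1}{\left(229122 + 252513\right) + \frac{6233099556518129}{24592}} = \frac{1}{481635 + \frac{6233099556518129}{24592}} = \frac{1}{\frac{6233111400886049}{24592}} = \frac{24592}{6233111400886049}$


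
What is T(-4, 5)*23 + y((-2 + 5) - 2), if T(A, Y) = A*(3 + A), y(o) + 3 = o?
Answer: 90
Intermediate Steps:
y(o) = -3 + o
T(-4, 5)*23 + y((-2 + 5) - 2) = -4*(3 - 4)*23 + (-3 + ((-2 + 5) - 2)) = -4*(-1)*23 + (-3 + (3 - 2)) = 4*23 + (-3 + 1) = 92 - 2 = 90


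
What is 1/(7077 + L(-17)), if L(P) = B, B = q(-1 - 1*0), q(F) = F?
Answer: 1/7076 ≈ 0.00014132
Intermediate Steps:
B = -1 (B = -1 - 1*0 = -1 + 0 = -1)
L(P) = -1
1/(7077 + L(-17)) = 1/(7077 - 1) = 1/7076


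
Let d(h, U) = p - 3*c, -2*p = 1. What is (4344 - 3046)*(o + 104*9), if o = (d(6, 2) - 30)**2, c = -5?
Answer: 3053545/2 ≈ 1.5268e+6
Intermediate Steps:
p = -1/2 (p = -1/2*1 = -1/2 ≈ -0.50000)
d(h, U) = 29/2 (d(h, U) = -1/2 - 3*(-5) = -1/2 + 15 = 29/2)
o = 961/4 (o = (29/2 - 30)**2 = (-31/2)**2 = 961/4 ≈ 240.25)
(4344 - 3046)*(o + 104*9) = (4344 - 3046)*(961/4 + 104*9) = 1298*(961/4 + 936) = 1298*(4705/4) = 3053545/2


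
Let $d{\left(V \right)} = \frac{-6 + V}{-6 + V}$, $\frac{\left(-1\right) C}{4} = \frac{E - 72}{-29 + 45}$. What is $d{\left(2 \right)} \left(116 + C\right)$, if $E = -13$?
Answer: $\frac{549}{4} \approx 137.25$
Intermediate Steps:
$C = \frac{85}{4}$ ($C = - 4 \frac{-13 - 72}{-29 + 45} = - 4 \left(- \frac{85}{16}\right) = - 4 \left(\left(-85\right) \frac{1}{16}\right) = \left(-4\right) \left(- \frac{85}{16}\right) = \frac{85}{4} \approx 21.25$)
$d{\left(V \right)} = 1$
$d{\left(2 \right)} \left(116 + C\right) = 1 \left(116 + \frac{85}{4}\right) = 1 \cdot \frac{549}{4} = \frac{549}{4}$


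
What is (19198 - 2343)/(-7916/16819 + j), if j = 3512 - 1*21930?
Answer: -283484245/309780258 ≈ -0.91511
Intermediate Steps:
j = -18418 (j = 3512 - 21930 = -18418)
(19198 - 2343)/(-7916/16819 + j) = (19198 - 2343)/(-7916/16819 - 18418) = 16855/(-7916*1/16819 - 18418) = 16855/(-7916/16819 - 18418) = 16855/(-309780258/16819) = 16855*(-16819/309780258) = -283484245/309780258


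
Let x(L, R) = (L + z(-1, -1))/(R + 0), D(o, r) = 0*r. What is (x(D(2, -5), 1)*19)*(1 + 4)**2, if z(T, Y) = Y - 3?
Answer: -1900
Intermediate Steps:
z(T, Y) = -3 + Y
D(o, r) = 0
x(L, R) = (-4 + L)/R (x(L, R) = (L + (-3 - 1))/(R + 0) = (L - 4)/R = (-4 + L)/R)
(x(D(2, -5), 1)*19)*(1 + 4)**2 = (((-4 + 0)/1)*19)*(1 + 4)**2 = ((1*(-4))*19)*5**2 = -4*19*25 = -76*25 = -1900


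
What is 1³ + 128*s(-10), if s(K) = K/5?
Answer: -255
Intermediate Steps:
s(K) = K/5 (s(K) = K*(⅕) = K/5)
1³ + 128*s(-10) = 1³ + 128*((⅕)*(-10)) = 1 + 128*(-2) = 1 - 256 = -255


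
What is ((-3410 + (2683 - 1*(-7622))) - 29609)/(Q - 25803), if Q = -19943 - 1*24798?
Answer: 11357/35272 ≈ 0.32198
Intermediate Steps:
Q = -44741 (Q = -19943 - 24798 = -44741)
((-3410 + (2683 - 1*(-7622))) - 29609)/(Q - 25803) = ((-3410 + (2683 - 1*(-7622))) - 29609)/(-44741 - 25803) = ((-3410 + (2683 + 7622)) - 29609)/(-70544) = ((-3410 + 10305) - 29609)*(-1/70544) = (6895 - 29609)*(-1/70544) = -22714*(-1/70544) = 11357/35272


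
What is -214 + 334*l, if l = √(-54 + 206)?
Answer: -214 + 668*√38 ≈ 3903.8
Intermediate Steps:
l = 2*√38 (l = √152 = 2*√38 ≈ 12.329)
-214 + 334*l = -214 + 334*(2*√38) = -214 + 668*√38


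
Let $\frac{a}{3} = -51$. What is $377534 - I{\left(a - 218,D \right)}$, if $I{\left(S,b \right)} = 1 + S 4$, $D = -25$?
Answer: $379017$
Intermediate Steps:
$a = -153$ ($a = 3 \left(-51\right) = -153$)
$I{\left(S,b \right)} = 1 + 4 S$
$377534 - I{\left(a - 218,D \right)} = 377534 - \left(1 + 4 \left(-153 - 218\right)\right) = 377534 - \left(1 + 4 \left(-371\right)\right) = 377534 - \left(1 - 1484\right) = 377534 - -1483 = 377534 + 1483 = 379017$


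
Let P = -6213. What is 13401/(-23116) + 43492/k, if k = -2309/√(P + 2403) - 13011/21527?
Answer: -1105973594642600935299/57126936228399709444 - 46537209036895412*I*√3810/2471315808461659 ≈ -19.36 - 1162.3*I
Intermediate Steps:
k = -13011/21527 + 2309*I*√3810/3810 (k = -2309/√(-6213 + 2403) - 13011/21527 = -2309*(-I*√3810/3810) - 13011*1/21527 = -2309*(-I*√3810/3810) - 13011/21527 = -(-2309)*I*√3810/3810 - 13011/21527 = 2309*I*√3810/3810 - 13011/21527 = -13011/21527 + 2309*I*√3810/3810 ≈ -0.6044 + 37.408*I)
13401/(-23116) + 43492/k = 13401/(-23116) + 43492/(-13011/21527 + 2309*I*√3810/3810) = 13401*(-1/23116) + 43492/(-13011/21527 + 2309*I*√3810/3810) = -13401/23116 + 43492/(-13011/21527 + 2309*I*√3810/3810)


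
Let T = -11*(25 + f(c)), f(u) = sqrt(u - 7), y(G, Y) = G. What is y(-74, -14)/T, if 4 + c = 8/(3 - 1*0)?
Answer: 111/418 - 37*I*sqrt(3)/2090 ≈ 0.26555 - 0.030663*I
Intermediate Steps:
c = -4/3 (c = -4 + 8/(3 - 1*0) = -4 + 8/(3 + 0) = -4 + 8/3 = -4/3 ≈ -1.3333)
f(u) = sqrt(-7 + u)
T = -275 - 55*I*sqrt(3)/3 (T = -11*(25 + sqrt(-7 - 4/3)) = -11*(25 + sqrt(-25/3)) = -11*(25 + 5*I*sqrt(3)/3) = -275 - 55*I*sqrt(3)/3 ≈ -275.0 - 31.754*I)
y(-74, -14)/T = -74/(-275 - 55*I*sqrt(3)/3)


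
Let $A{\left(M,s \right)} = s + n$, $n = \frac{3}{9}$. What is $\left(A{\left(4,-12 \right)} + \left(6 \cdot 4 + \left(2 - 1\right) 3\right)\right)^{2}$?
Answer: $\frac{2116}{9} \approx 235.11$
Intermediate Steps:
$n = \frac{1}{3}$ ($n = 3 \cdot \frac{1}{9} = \frac{1}{3} \approx 0.33333$)
$A{\left(M,s \right)} = \frac{1}{3} + s$ ($A{\left(M,s \right)} = s + \frac{1}{3} = \frac{1}{3} + s$)
$\left(A{\left(4,-12 \right)} + \left(6 \cdot 4 + \left(2 - 1\right) 3\right)\right)^{2} = \left(\left(\frac{1}{3} - 12\right) + \left(6 \cdot 4 + \left(2 - 1\right) 3\right)\right)^{2} = \left(- \frac{35}{3} + \left(24 + 1 \cdot 3\right)\right)^{2} = \left(- \frac{35}{3} + \left(24 + 3\right)\right)^{2} = \left(- \frac{35}{3} + 27\right)^{2} = \left(\frac{46}{3}\right)^{2} = \frac{2116}{9}$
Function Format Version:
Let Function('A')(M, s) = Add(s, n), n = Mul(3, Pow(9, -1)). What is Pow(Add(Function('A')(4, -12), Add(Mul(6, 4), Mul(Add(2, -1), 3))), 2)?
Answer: Rational(2116, 9) ≈ 235.11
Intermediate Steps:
n = Rational(1, 3) (n = Mul(3, Rational(1, 9)) = Rational(1, 3) ≈ 0.33333)
Function('A')(M, s) = Add(Rational(1, 3), s) (Function('A')(M, s) = Add(s, Rational(1, 3)) = Add(Rational(1, 3), s))
Pow(Add(Function('A')(4, -12), Add(Mul(6, 4), Mul(Add(2, -1), 3))), 2) = Pow(Add(Add(Rational(1, 3), -12), Add(Mul(6, 4), Mul(Add(2, -1), 3))), 2) = Pow(Add(Rational(-35, 3), Add(24, Mul(1, 3))), 2) = Pow(Add(Rational(-35, 3), Add(24, 3)), 2) = Pow(Add(Rational(-35, 3), 27), 2) = Pow(Rational(46, 3), 2) = Rational(2116, 9)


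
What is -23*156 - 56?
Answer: -3644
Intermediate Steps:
-23*156 - 56 = -3588 - 56 = -3644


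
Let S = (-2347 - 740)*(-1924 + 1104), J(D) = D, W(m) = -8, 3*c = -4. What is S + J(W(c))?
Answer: 2531332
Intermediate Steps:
c = -4/3 (c = (⅓)*(-4) = -4/3 ≈ -1.3333)
S = 2531340 (S = -3087*(-820) = 2531340)
S + J(W(c)) = 2531340 - 8 = 2531332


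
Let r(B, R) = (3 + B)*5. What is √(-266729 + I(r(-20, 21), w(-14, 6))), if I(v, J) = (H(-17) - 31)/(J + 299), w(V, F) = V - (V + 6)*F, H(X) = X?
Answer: I*√3286369785/111 ≈ 516.46*I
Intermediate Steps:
w(V, F) = V - F*(6 + V) (w(V, F) = V - (6 + V)*F = V - F*(6 + V))
r(B, R) = 15 + 5*B
I(v, J) = -48/(299 + J) (I(v, J) = (-17 - 31)/(J + 299) = -48/(299 + J))
√(-266729 + I(r(-20, 21), w(-14, 6))) = √(-266729 - 48/(299 + (-14 - 6*6 - 1*6*(-14)))) = √(-266729 - 48/(299 + (-14 - 36 + 84))) = √(-266729 - 48/(299 + 34)) = √(-266729 - 48/333) = √(-266729 - 48*1/333) = √(-266729 - 16/111) = √(-29606935/111) = I*√3286369785/111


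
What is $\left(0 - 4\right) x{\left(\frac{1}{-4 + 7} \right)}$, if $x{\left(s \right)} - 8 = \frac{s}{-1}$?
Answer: $- \frac{92}{3} \approx -30.667$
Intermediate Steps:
$x{\left(s \right)} = 8 - s$ ($x{\left(s \right)} = 8 + \frac{s}{-1} = 8 + s \left(-1\right) = 8 - s$)
$\left(0 - 4\right) x{\left(\frac{1}{-4 + 7} \right)} = \left(0 - 4\right) \left(8 - \frac{1}{-4 + 7}\right) = \left(0 - 4\right) \left(8 - \frac{1}{3}\right) = - 4 \left(8 - \frac{1}{3}\right) = \left(-4\right) \frac{23}{3} = - \frac{92}{3}$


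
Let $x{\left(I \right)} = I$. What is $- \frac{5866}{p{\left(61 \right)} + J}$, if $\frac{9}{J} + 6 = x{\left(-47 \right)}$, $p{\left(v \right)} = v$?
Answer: $- \frac{155449}{1612} \approx -96.432$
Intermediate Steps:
$J = - \frac{9}{53}$ ($J = \frac{9}{-6 - 47} = \frac{9}{-53} = 9 \left(- \frac{1}{53}\right) = - \frac{9}{53} \approx -0.16981$)
$- \frac{5866}{p{\left(61 \right)} + J} = - \frac{5866}{61 - \frac{9}{53}} = - \frac{5866}{\frac{3224}{53}} = \left(-5866\right) \frac{53}{3224} = - \frac{155449}{1612}$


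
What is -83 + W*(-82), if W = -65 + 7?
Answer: 4673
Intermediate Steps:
W = -58
-83 + W*(-82) = -83 - 58*(-82) = -83 + 4756 = 4673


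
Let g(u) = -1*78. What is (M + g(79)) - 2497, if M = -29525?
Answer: -32100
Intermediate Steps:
g(u) = -78
(M + g(79)) - 2497 = (-29525 - 78) - 2497 = -29603 - 2497 = -32100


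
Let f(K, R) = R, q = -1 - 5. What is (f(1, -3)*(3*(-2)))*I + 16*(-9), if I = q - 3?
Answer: -306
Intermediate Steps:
q = -6
I = -9 (I = -6 - 3 = -9)
(f(1, -3)*(3*(-2)))*I + 16*(-9) = -9*(-2)*(-9) + 16*(-9) = -3*(-6)*(-9) - 144 = 18*(-9) - 144 = -162 - 144 = -306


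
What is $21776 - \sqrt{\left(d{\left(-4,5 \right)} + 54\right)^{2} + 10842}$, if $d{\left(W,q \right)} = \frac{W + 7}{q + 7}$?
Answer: $21776 - \frac{\sqrt{220561}}{4} \approx 21659.0$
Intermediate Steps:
$d{\left(W,q \right)} = \frac{7 + W}{7 + q}$
$21776 - \sqrt{\left(d{\left(-4,5 \right)} + 54\right)^{2} + 10842} = 21776 - \sqrt{\left(\frac{7 - 4}{7 + 5} + 54\right)^{2} + 10842} = 21776 - \sqrt{\left(\frac{1}{12} \cdot 3 + 54\right)^{2} + 10842} = 21776 - \sqrt{\left(\frac{1}{4} + 54\right)^{2} + 10842} = 21776 - \sqrt{\left(\frac{217}{4}\right)^{2} + 10842} = 21776 - \sqrt{\frac{47089}{16} + 10842} = 21776 - \sqrt{\frac{220561}{16}} = 21776 - \frac{\sqrt{220561}}{4}$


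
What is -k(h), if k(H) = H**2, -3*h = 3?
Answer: -1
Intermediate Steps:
h = -1 (h = -1/3*3 = -1)
-k(h) = -1*(-1)**2 = -1*1 = -1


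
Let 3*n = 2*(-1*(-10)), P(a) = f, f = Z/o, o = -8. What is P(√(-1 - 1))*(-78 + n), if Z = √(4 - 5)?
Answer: 107*I/12 ≈ 8.9167*I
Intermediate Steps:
Z = I (Z = √(-1) = I ≈ 1.0*I)
f = -I/8 (f = I/(-8) = I*(-⅛) = -I/8 ≈ -0.125*I)
P(a) = -I/8
n = 20/3 (n = (2*(-1*(-10)))/3 = (2*10)/3 = (⅓)*20 = 20/3 ≈ 6.6667)
P(√(-1 - 1))*(-78 + n) = (-I/8)*(-78 + 20/3) = -I/8*(-214/3) = 107*I/12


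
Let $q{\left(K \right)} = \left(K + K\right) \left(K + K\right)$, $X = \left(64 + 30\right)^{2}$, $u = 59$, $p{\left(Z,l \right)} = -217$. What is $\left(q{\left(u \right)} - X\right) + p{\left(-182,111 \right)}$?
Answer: $4871$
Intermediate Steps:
$X = 8836$ ($X = 94^{2} = 8836$)
$q{\left(K \right)} = 4 K^{2}$ ($q{\left(K \right)} = 2 K 2 K = 4 K^{2}$)
$\left(q{\left(u \right)} - X\right) + p{\left(-182,111 \right)} = \left(4 \cdot 59^{2} - 8836\right) - 217 = \left(4 \cdot 3481 - 8836\right) - 217 = \left(13924 - 8836\right) - 217 = 5088 - 217 = 4871$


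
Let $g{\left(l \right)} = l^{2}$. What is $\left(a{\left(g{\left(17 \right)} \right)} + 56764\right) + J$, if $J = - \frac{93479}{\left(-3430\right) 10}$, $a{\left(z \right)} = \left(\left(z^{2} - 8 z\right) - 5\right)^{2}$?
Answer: $\frac{226179220927479}{34300} \approx 6.5942 \cdot 10^{9}$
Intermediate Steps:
$a{\left(z \right)} = \left(-5 + z^{2} - 8 z\right)^{2}$
$J = \frac{93479}{34300}$ ($J = - \frac{93479}{-34300} = \left(-93479\right) \left(- \frac{1}{34300}\right) = \frac{93479}{34300} \approx 2.7253$)
$\left(a{\left(g{\left(17 \right)} \right)} + 56764\right) + J = \left(\left(5 - \left(17^{2}\right)^{2} + 8 \cdot 17^{2}\right)^{2} + 56764\right) + \frac{93479}{34300} = \left(\left(5 - 289^{2} + 8 \cdot 289\right)^{2} + 56764\right) + \frac{93479}{34300} = \left(\left(5 - 83521 + 2312\right)^{2} + 56764\right) + \frac{93479}{34300} = \left(\left(-81204\right)^{2} + 56764\right) + \frac{93479}{34300} = \left(6594089616 + 56764\right) + \frac{93479}{34300} = 6594146380 + \frac{93479}{34300} = \frac{226179220927479}{34300}$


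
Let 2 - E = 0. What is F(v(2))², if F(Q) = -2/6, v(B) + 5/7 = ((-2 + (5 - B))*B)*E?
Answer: ⅑ ≈ 0.11111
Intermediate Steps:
E = 2 (E = 2 - 1*0 = 2 + 0 = 2)
v(B) = -5/7 + 2*B*(3 - B) (v(B) = -5/7 + ((-2 + (5 - B))*B)*2 = -5/7 + ((3 - B)*B)*2 = -5/7 + (B*(3 - B))*2 = -5/7 + 2*B*(3 - B))
F(Q) = -⅓ (F(Q) = -2*⅙ = -⅓)
F(v(2))² = (-⅓)² = ⅑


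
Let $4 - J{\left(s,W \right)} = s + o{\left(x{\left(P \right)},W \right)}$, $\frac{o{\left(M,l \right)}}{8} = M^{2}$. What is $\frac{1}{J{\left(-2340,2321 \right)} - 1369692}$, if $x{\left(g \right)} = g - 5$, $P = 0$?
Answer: $- \frac{1}{1367548} \approx -7.3124 \cdot 10^{-7}$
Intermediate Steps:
$x{\left(g \right)} = -5 + g$ ($x{\left(g \right)} = g - 5 = -5 + g$)
$o{\left(M,l \right)} = 8 M^{2}$
$J{\left(s,W \right)} = -196 - s$ ($J{\left(s,W \right)} = 4 - \left(s + 8 \left(-5 + 0\right)^{2}\right) = 4 - \left(s + 8 \left(-5\right)^{2}\right) = 4 - \left(s + 8 \cdot 25\right) = 4 - \left(s + 200\right) = 4 - \left(200 + s\right) = -196 - s$)
$\frac{1}{J{\left(-2340,2321 \right)} - 1369692} = \frac{1}{\left(-196 - -2340\right) - 1369692} = \frac{1}{\left(-196 + 2340\right) - 1369692} = \frac{1}{2144 - 1369692} = \frac{1}{-1367548} = - \frac{1}{1367548}$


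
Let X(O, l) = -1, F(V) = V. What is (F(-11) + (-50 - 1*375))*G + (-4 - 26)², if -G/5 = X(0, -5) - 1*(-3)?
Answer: 5260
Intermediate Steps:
G = -10 (G = -5*(-1 - 1*(-3)) = -5*(-1 + 3) = -5*2 = -10)
(F(-11) + (-50 - 1*375))*G + (-4 - 26)² = (-11 + (-50 - 1*375))*(-10) + (-4 - 26)² = (-11 + (-50 - 375))*(-10) + (-30)² = (-11 - 425)*(-10) + 900 = -436*(-10) + 900 = 4360 + 900 = 5260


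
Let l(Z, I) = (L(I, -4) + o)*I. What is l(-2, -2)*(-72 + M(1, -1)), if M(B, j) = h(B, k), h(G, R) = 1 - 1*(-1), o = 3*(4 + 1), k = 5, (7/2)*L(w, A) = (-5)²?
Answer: 3100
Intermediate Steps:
L(w, A) = 50/7 (L(w, A) = (2/7)*(-5)² = (2/7)*25 = 50/7)
o = 15 (o = 3*5 = 15)
h(G, R) = 2 (h(G, R) = 1 + 1 = 2)
l(Z, I) = 155*I/7 (l(Z, I) = (50/7 + 15)*I = 155*I/7)
M(B, j) = 2
l(-2, -2)*(-72 + M(1, -1)) = ((155/7)*(-2))*(-72 + 2) = -310/7*(-70) = 3100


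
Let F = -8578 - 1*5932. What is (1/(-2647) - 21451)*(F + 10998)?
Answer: 199414162576/2647 ≈ 7.5336e+7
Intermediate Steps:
F = -14510 (F = -8578 - 5932 = -14510)
(1/(-2647) - 21451)*(F + 10998) = (1/(-2647) - 21451)*(-14510 + 10998) = (-1/2647 - 21451)*(-3512) = -56780798/2647*(-3512) = 199414162576/2647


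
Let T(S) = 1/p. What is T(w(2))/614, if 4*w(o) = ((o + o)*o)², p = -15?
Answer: -1/9210 ≈ -0.00010858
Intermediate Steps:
w(o) = o⁴ (w(o) = ((o + o)*o)²/4 = ((2*o)*o)²/4 = (2*o²)²/4 = (4*o⁴)/4 = o⁴)
T(S) = -1/15 (T(S) = 1/(-15) = -1/15)
T(w(2))/614 = -1/15/614 = -1/15*1/614 = -1/9210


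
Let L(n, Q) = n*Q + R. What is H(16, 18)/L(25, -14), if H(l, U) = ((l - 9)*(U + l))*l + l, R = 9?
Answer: -3824/341 ≈ -11.214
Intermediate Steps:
L(n, Q) = 9 + Q*n (L(n, Q) = n*Q + 9 = Q*n + 9 = 9 + Q*n)
H(l, U) = l + l*(-9 + l)*(U + l) (H(l, U) = ((-9 + l)*(U + l))*l + l = l*(-9 + l)*(U + l) + l = l + l*(-9 + l)*(U + l))
H(16, 18)/L(25, -14) = (16*(1 + 16² - 9*18 - 9*16 + 18*16))/(9 - 14*25) = (16*(1 + 256 - 162 - 144 + 288))/(9 - 350) = (16*239)/(-341) = 3824*(-1/341) = -3824/341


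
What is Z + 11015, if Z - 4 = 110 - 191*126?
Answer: -12937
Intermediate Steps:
Z = -23952 (Z = 4 + (110 - 191*126) = 4 + (110 - 24066) = 4 - 23956 = -23952)
Z + 11015 = -23952 + 11015 = -12937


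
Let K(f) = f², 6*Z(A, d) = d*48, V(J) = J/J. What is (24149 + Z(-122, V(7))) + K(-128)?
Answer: 40541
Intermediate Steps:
V(J) = 1
Z(A, d) = 8*d (Z(A, d) = (d*48)/6 = (48*d)/6 = 8*d)
(24149 + Z(-122, V(7))) + K(-128) = (24149 + 8*1) + (-128)² = (24149 + 8) + 16384 = 24157 + 16384 = 40541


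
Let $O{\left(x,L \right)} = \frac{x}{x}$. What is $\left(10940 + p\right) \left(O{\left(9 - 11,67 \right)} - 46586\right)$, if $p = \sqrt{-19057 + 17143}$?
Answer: $-509639900 - 46585 i \sqrt{1914} \approx -5.0964 \cdot 10^{8} - 2.0381 \cdot 10^{6} i$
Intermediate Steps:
$O{\left(x,L \right)} = 1$
$p = i \sqrt{1914}$ ($p = \sqrt{-1914} = i \sqrt{1914} \approx 43.749 i$)
$\left(10940 + p\right) \left(O{\left(9 - 11,67 \right)} - 46586\right) = \left(10940 + i \sqrt{1914}\right) \left(1 - 46586\right) = \left(10940 + i \sqrt{1914}\right) \left(-46585\right) = -509639900 - 46585 i \sqrt{1914}$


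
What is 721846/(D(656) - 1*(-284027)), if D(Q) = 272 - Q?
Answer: 721846/283643 ≈ 2.5449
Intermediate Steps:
721846/(D(656) - 1*(-284027)) = 721846/((272 - 1*656) - 1*(-284027)) = 721846/((272 - 656) + 284027) = 721846/(-384 + 284027) = 721846/283643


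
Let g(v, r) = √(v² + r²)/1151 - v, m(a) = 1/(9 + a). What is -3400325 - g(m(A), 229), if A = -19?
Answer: -34003251/10 - √5244101/11510 ≈ -3.4003e+6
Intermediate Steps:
g(v, r) = -v + √(r² + v²)/1151 (g(v, r) = √(r² + v²)*(1/1151) - v = √(r² + v²)/1151 - v = -v + √(r² + v²)/1151)
-3400325 - g(m(A), 229) = -3400325 - (-1/(9 - 19) + √(229² + (1/(9 - 19))²)/1151) = -3400325 - (-1/(-10) + √(52441 + (1/(-10))²)/1151) = -3400325 - (-1*(-⅒) + √(52441 + (-⅒)²)/1151) = -3400325 - (⅒ + √(52441 + 1/100)/1151) = -3400325 - (⅒ + √(5244101/100)/1151) = -3400325 - (⅒ + (√5244101/10)/1151) = -3400325 - (⅒ + √5244101/11510) = -3400325 + (-⅒ - √5244101/11510) = -34003251/10 - √5244101/11510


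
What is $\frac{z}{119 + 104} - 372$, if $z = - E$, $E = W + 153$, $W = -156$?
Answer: $- \frac{82953}{223} \approx -371.99$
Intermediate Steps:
$E = -3$ ($E = -156 + 153 = -3$)
$z = 3$ ($z = \left(-1\right) \left(-3\right) = 3$)
$\frac{z}{119 + 104} - 372 = \frac{1}{119 + 104} \cdot 3 - 372 = \frac{1}{223} \cdot 3 - 372 = \frac{3}{223} - 372 = - \frac{82953}{223}$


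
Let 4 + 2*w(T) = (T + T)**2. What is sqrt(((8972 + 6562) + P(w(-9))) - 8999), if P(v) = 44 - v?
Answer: 7*sqrt(131) ≈ 80.119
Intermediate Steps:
w(T) = -2 + 2*T**2 (w(T) = -2 + (T + T)**2/2 = -2 + (2*T)**2/2 = -2 + (4*T**2)/2 = -2 + 2*T**2)
sqrt(((8972 + 6562) + P(w(-9))) - 8999) = sqrt(((8972 + 6562) + (44 - (-2 + 2*(-9)**2))) - 8999) = sqrt((15534 + (44 - (-2 + 2*81))) - 8999) = sqrt((15534 + (44 - (-2 + 162))) - 8999) = sqrt((15534 + (44 - 1*160)) - 8999) = sqrt((15534 + (44 - 160)) - 8999) = sqrt((15534 - 116) - 8999) = sqrt(15418 - 8999) = sqrt(6419) = 7*sqrt(131)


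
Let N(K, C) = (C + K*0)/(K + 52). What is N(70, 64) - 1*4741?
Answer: -289169/61 ≈ -4740.5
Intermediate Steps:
N(K, C) = C/(52 + K) (N(K, C) = (C + 0)/(52 + K) = C/(52 + K))
N(70, 64) - 1*4741 = 64/(52 + 70) - 1*4741 = 64/122 - 4741 = 64*(1/122) - 4741 = 32/61 - 4741 = -289169/61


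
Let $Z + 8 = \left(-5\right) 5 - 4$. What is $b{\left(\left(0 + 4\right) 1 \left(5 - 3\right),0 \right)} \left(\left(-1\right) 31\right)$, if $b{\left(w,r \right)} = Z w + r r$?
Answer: $9176$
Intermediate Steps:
$Z = -37$ ($Z = -8 - 29 = -37$)
$b{\left(w,r \right)} = r^{2} - 37 w$ ($b{\left(w,r \right)} = - 37 w + r r = - 37 w + r^{2} = r^{2} - 37 w$)
$b{\left(\left(0 + 4\right) 1 \left(5 - 3\right),0 \right)} \left(\left(-1\right) 31\right) = \left(0^{2} - 37 \left(0 + 4\right) 1 \left(5 - 3\right)\right) \left(\left(-1\right) 31\right) = \left(0 - 37 \cdot 4 \cdot 1 \cdot 2\right) \left(-31\right) = \left(0 - 37 \cdot 4 \cdot 2\right) \left(-31\right) = \left(0 - 296\right) \left(-31\right) = \left(-296\right) \left(-31\right) = 9176$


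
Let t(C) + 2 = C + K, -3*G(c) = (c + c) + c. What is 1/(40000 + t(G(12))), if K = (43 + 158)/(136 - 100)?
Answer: 12/479899 ≈ 2.5005e-5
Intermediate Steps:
K = 67/12 (K = 201/36 = 201*(1/36) = 67/12 ≈ 5.5833)
G(c) = -c (G(c) = -((c + c) + c)/3 = -(2*c + c)/3 = -c)
t(C) = 43/12 + C (t(C) = -2 + (C + 67/12) = -2 + (67/12 + C) = 43/12 + C)
1/(40000 + t(G(12))) = 1/(40000 + (43/12 - 1*12)) = 1/(40000 + (43/12 - 12)) = 1/(40000 - 101/12) = 1/(479899/12) = 12/479899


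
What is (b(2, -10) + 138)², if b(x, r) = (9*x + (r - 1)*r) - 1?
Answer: 70225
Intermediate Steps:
b(x, r) = -1 + 9*x + r*(-1 + r) (b(x, r) = (9*x + (-1 + r)*r) - 1 = (9*x + r*(-1 + r)) - 1 = -1 + 9*x + r*(-1 + r))
(b(2, -10) + 138)² = ((-1 + (-10)² - 1*(-10) + 9*2) + 138)² = ((-1 + 100 + 10 + 18) + 138)² = (127 + 138)² = 265² = 70225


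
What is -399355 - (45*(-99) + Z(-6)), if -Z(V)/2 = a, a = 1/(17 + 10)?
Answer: -10662298/27 ≈ -3.9490e+5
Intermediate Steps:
a = 1/27 ≈ 0.037037
Z(V) = -2/27 (Z(V) = -2*1/27 = -2/27)
-399355 - (45*(-99) + Z(-6)) = -399355 - (45*(-99) - 2/27) = -399355 - (-4455 - 2/27) = -399355 - 1*(-120287/27) = -399355 + 120287/27 = -10662298/27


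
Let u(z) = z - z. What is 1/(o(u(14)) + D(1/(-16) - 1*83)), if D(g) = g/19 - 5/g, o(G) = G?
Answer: -404016/1741921 ≈ -0.23194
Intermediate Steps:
u(z) = 0
D(g) = -5/g + g/19 (D(g) = g*(1/19) - 5/g = g/19 - 5/g = -5/g + g/19)
1/(o(u(14)) + D(1/(-16) - 1*83)) = 1/(0 + (-5/(1/(-16) - 1*83) + (1/(-16) - 1*83)/19)) = 1/(0 + (-5/(-1/16 - 83) + (-1/16 - 83)/19)) = 1/(0 + (-5/(-1329/16) + (1/19)*(-1329/16))) = 1/(0 + (-5*(-16/1329) - 1329/304)) = 1/(0 + (80/1329 - 1329/304)) = 1/(0 - 1741921/404016) = 1/(-1741921/404016) = -404016/1741921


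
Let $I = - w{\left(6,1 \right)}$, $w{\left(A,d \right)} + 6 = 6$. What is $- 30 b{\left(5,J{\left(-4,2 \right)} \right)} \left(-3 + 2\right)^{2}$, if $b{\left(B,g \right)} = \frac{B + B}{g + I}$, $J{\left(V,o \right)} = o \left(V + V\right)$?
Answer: $\frac{75}{4} \approx 18.75$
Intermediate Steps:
$w{\left(A,d \right)} = 0$ ($w{\left(A,d \right)} = -6 + 6 = 0$)
$I = 0$ ($I = \left(-1\right) 0 = 0$)
$J{\left(V,o \right)} = 2 V o$ ($J{\left(V,o \right)} = o 2 V = 2 V o$)
$b{\left(B,g \right)} = \frac{2 B}{g}$ ($b{\left(B,g \right)} = \frac{B + B}{g + 0} = \frac{2 B}{g}$)
$- 30 b{\left(5,J{\left(-4,2 \right)} \right)} \left(-3 + 2\right)^{2} = - 30 \cdot 2 \cdot 5 \frac{1}{2 \left(-4\right) 2} \left(-3 + 2\right)^{2} = - 30 \cdot 2 \cdot 5 \frac{1}{-16} \left(-1\right)^{2} = - 30 \cdot 2 \cdot 5 \left(- \frac{1}{16}\right) 1 = \left(-30\right) \left(- \frac{5}{8}\right) 1 = \frac{75}{4} \cdot 1 = \frac{75}{4}$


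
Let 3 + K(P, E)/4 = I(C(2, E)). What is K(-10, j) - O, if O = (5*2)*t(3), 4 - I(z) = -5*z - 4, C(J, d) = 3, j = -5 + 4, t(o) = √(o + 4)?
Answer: 80 - 10*√7 ≈ 53.542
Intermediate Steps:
t(o) = √(4 + o)
j = -1
I(z) = 8 + 5*z (I(z) = 4 - (-5*z - 4) = 4 - (-4 - 5*z) = 4 + (4 + 5*z) = 8 + 5*z)
K(P, E) = 80 (K(P, E) = -12 + 4*(8 + 5*3) = -12 + 4*(8 + 15) = -12 + 4*23 = -12 + 92 = 80)
O = 10*√7 (O = (5*2)*√(4 + 3) = 10*√7 ≈ 26.458)
K(-10, j) - O = 80 - 10*√7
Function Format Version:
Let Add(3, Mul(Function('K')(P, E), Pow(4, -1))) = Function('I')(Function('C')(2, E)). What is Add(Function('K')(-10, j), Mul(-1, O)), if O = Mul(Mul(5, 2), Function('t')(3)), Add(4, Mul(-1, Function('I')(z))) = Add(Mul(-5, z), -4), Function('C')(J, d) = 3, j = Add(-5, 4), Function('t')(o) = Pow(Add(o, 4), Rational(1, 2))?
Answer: Add(80, Mul(-10, Pow(7, Rational(1, 2)))) ≈ 53.542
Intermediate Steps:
Function('t')(o) = Pow(Add(4, o), Rational(1, 2))
j = -1
Function('I')(z) = Add(8, Mul(5, z)) (Function('I')(z) = Add(4, Mul(-1, Add(Mul(-5, z), -4))) = Add(4, Mul(-1, Add(-4, Mul(-5, z)))) = Add(4, Add(4, Mul(5, z))) = Add(8, Mul(5, z)))
Function('K')(P, E) = 80 (Function('K')(P, E) = Add(-12, Mul(4, Add(8, Mul(5, 3)))) = Add(-12, Mul(4, Add(8, 15))) = Add(-12, Mul(4, 23)) = Add(-12, 92) = 80)
O = Mul(10, Pow(7, Rational(1, 2))) (O = Mul(Mul(5, 2), Pow(Add(4, 3), Rational(1, 2))) = Mul(10, Pow(7, Rational(1, 2))) ≈ 26.458)
Add(Function('K')(-10, j), Mul(-1, O)) = Add(80, Mul(-1, Mul(10, Pow(7, Rational(1, 2))))) = Add(80, Mul(-10, Pow(7, Rational(1, 2))))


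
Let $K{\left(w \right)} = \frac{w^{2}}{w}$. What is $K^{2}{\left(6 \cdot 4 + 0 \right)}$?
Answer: $576$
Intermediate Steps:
$K{\left(w \right)} = w$
$K^{2}{\left(6 \cdot 4 + 0 \right)} = \left(6 \cdot 4 + 0\right)^{2} = \left(24 + 0\right)^{2} = 24^{2} = 576$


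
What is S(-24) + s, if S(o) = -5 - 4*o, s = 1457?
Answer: 1548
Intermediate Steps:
S(-24) + s = (-5 - 4*(-24)) + 1457 = (-5 + 96) + 1457 = 91 + 1457 = 1548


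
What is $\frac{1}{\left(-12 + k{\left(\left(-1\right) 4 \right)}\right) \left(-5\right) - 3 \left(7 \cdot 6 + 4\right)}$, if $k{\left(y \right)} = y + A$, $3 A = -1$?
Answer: $- \frac{3}{169} \approx -0.017751$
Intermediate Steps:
$A = - \frac{1}{3}$ ($A = \frac{1}{3} \left(-1\right) = - \frac{1}{3} \approx -0.33333$)
$k{\left(y \right)} = - \frac{1}{3} + y$ ($k{\left(y \right)} = y - \frac{1}{3} = - \frac{1}{3} + y$)
$\frac{1}{\left(-12 + k{\left(\left(-1\right) 4 \right)}\right) \left(-5\right) - 3 \left(7 \cdot 6 + 4\right)} = \frac{1}{\left(-12 - \frac{13}{3}\right) \left(-5\right) - 3 \left(7 \cdot 6 + 4\right)} = \frac{1}{\left(-12 - \frac{13}{3}\right) \left(-5\right) - 3 \left(42 + 4\right)} = \frac{1}{\left(-12 - \frac{13}{3}\right) \left(-5\right) - 138} = \frac{1}{\left(- \frac{49}{3}\right) \left(-5\right) - 138} = \frac{1}{\frac{245}{3} - 138} = \frac{1}{- \frac{169}{3}} = - \frac{3}{169}$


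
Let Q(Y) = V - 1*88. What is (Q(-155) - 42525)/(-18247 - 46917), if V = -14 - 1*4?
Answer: 42631/65164 ≈ 0.65421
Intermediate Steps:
V = -18 (V = -14 - 4 = -18)
Q(Y) = -106 (Q(Y) = -18 - 1*88 = -18 - 88 = -106)
(Q(-155) - 42525)/(-18247 - 46917) = (-106 - 42525)/(-18247 - 46917) = -42631/(-65164) = -42631*(-1/65164) = 42631/65164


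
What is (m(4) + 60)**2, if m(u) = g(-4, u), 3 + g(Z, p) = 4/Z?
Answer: 3136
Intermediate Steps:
g(Z, p) = -3 + 4/Z
m(u) = -4 (m(u) = -3 + 4/(-4) = -3 + 4*(-1/4) = -3 - 1 = -4)
(m(4) + 60)**2 = (-4 + 60)**2 = 56**2 = 3136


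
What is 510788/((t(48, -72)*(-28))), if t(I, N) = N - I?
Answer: 127697/840 ≈ 152.02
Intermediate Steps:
510788/((t(48, -72)*(-28))) = 510788/(((-72 - 1*48)*(-28))) = 510788/(((-72 - 48)*(-28))) = 510788/((-120*(-28))) = 510788/3360 = 510788*(1/3360) = 127697/840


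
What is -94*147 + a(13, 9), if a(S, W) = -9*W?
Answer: -13899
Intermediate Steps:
-94*147 + a(13, 9) = -94*147 - 9*9 = -13818 - 81 = -13899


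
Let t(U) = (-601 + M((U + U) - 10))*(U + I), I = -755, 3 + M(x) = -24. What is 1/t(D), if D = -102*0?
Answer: 1/474140 ≈ 2.1091e-6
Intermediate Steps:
M(x) = -27 (M(x) = -3 - 24 = -27)
D = 0
t(U) = 474140 - 628*U (t(U) = (-601 - 27)*(U - 755) = -628*(-755 + U) = 474140 - 628*U)
1/t(D) = 1/(474140 - 628*0) = 1/(474140 + 0) = 1/474140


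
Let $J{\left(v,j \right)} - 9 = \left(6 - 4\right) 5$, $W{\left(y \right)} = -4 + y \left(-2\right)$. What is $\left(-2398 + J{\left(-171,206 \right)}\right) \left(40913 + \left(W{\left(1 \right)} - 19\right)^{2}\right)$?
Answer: $-98818902$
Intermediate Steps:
$W{\left(y \right)} = -4 - 2 y$
$J{\left(v,j \right)} = 19$ ($J{\left(v,j \right)} = 9 + \left(6 - 4\right) 5 = 9 + 2 \cdot 5 = 9 + 10 = 19$)
$\left(-2398 + J{\left(-171,206 \right)}\right) \left(40913 + \left(W{\left(1 \right)} - 19\right)^{2}\right) = \left(-2398 + 19\right) \left(40913 + \left(\left(-4 - 2\right) - 19\right)^{2}\right) = - 2379 \left(40913 + \left(\left(-4 - 2\right) - 19\right)^{2}\right) = - 2379 \left(40913 + \left(-6 - 19\right)^{2}\right) = - 2379 \left(40913 + \left(-25\right)^{2}\right) = - 2379 \left(40913 + 625\right) = \left(-2379\right) 41538 = -98818902$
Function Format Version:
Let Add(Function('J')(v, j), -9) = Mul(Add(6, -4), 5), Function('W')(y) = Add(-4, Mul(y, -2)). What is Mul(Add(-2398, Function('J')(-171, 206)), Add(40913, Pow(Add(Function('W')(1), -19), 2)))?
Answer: -98818902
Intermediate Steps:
Function('W')(y) = Add(-4, Mul(-2, y))
Function('J')(v, j) = 19 (Function('J')(v, j) = Add(9, Mul(Add(6, -4), 5)) = Add(9, Mul(2, 5)) = Add(9, 10) = 19)
Mul(Add(-2398, Function('J')(-171, 206)), Add(40913, Pow(Add(Function('W')(1), -19), 2))) = Mul(Add(-2398, 19), Add(40913, Pow(Add(Add(-4, Mul(-2, 1)), -19), 2))) = Mul(-2379, Add(40913, Pow(Add(Add(-4, -2), -19), 2))) = Mul(-2379, Add(40913, Pow(Add(-6, -19), 2))) = Mul(-2379, Add(40913, Pow(-25, 2))) = Mul(-2379, Add(40913, 625)) = Mul(-2379, 41538) = -98818902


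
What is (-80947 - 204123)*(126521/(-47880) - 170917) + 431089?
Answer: 12278572378421/252 ≈ 4.8725e+10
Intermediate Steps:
(-80947 - 204123)*(126521/(-47880) - 170917) + 431089 = -285070*(126521*(-1/47880) - 170917) + 431089 = -285070*(-6659/2520 - 170917) + 431089 = -285070*(-430717499/2520) + 431089 = 12278463743993/252 + 431089 = 12278572378421/252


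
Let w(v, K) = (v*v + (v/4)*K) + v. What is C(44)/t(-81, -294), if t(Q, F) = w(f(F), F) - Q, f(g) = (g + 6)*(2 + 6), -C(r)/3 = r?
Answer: -44/1825179 ≈ -2.4107e-5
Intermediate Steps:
C(r) = -3*r
f(g) = 48 + 8*g (f(g) = (6 + g)*8 = 48 + 8*g)
w(v, K) = v + v**2 + K*v/4 (w(v, K) = (v**2 + (v*(1/4))*K) + v = (v**2 + (v/4)*K) + v = (v**2 + K*v/4) + v = v + v**2 + K*v/4)
t(Q, F) = -Q + (48 + 8*F)*(196 + 33*F)/4 (t(Q, F) = (48 + 8*F)*(4 + F + 4*(48 + 8*F))/4 - Q = (48 + 8*F)*(4 + F + (192 + 32*F))/4 - Q = (48 + 8*F)*(196 + 33*F)/4 - Q = -Q + (48 + 8*F)*(196 + 33*F)/4)
C(44)/t(-81, -294) = (-3*44)/(-1*(-81) + 2*(6 - 294)*(196 + 33*(-294))) = -132/(81 + 2*(-288)*(196 - 9702)) = -132/(81 + 2*(-288)*(-9506)) = -132/(81 + 5475456) = -132/5475537 = -132*1/5475537 = -44/1825179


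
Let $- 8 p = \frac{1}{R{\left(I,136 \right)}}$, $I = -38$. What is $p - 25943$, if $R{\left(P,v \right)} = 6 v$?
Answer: $- \frac{169355905}{6528} \approx -25943.0$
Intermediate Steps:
$p = - \frac{1}{6528}$ ($p = - \frac{1}{8 \cdot 6 \cdot 136} = - \frac{1}{8 \cdot 816} = \left(- \frac{1}{8}\right) \frac{1}{816} = - \frac{1}{6528} \approx -0.00015319$)
$p - 25943 = - \frac{1}{6528} - 25943 = - \frac{169355905}{6528}$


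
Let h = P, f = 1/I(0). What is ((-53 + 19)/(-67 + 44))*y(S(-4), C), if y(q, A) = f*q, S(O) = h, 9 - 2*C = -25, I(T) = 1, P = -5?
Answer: -170/23 ≈ -7.3913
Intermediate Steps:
C = 17 (C = 9/2 - ½*(-25) = 9/2 + 25/2 = 17)
f = 1 (f = 1/1 = 1)
h = -5
S(O) = -5
y(q, A) = q (y(q, A) = 1*q = q)
((-53 + 19)/(-67 + 44))*y(S(-4), C) = ((-53 + 19)/(-67 + 44))*(-5) = -34/(-23)*(-5) = -34*(-1/23)*(-5) = (34/23)*(-5) = -170/23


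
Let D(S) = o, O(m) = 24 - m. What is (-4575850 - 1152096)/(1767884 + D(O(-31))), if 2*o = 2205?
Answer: -11455892/3537973 ≈ -3.2380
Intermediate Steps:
o = 2205/2 (o = (½)*2205 = 2205/2 ≈ 1102.5)
D(S) = 2205/2
(-4575850 - 1152096)/(1767884 + D(O(-31))) = (-4575850 - 1152096)/(1767884 + 2205/2) = -5727946/3537973/2 = -5727946*2/3537973 = -11455892/3537973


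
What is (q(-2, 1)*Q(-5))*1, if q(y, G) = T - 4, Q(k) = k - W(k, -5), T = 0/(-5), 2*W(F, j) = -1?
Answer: 18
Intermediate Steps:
W(F, j) = -½ (W(F, j) = (½)*(-1) = -½)
T = 0 (T = 0*(-⅕) = 0)
Q(k) = ½ + k (Q(k) = k - 1*(-½) = k + ½ = ½ + k)
q(y, G) = -4 (q(y, G) = 0 - 4 = -4)
(q(-2, 1)*Q(-5))*1 = -4*(½ - 5)*1 = -4*(-9/2)*1 = 18*1 = 18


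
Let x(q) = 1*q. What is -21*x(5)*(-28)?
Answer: 2940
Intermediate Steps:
x(q) = q
-21*x(5)*(-28) = -21*5*(-28) = -105*(-28) = 2940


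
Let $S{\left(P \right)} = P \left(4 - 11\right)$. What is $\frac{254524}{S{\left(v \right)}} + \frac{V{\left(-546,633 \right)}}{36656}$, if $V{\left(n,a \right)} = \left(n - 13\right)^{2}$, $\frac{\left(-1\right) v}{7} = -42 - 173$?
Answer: $- \frac{6037844409}{386170960} \approx -15.635$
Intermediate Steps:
$v = 1505$ ($v = - 7 \left(-42 - 173\right) = \left(-7\right) \left(-215\right) = 1505$)
$V{\left(n,a \right)} = \left(-13 + n\right)^{2}$
$S{\left(P \right)} = - 7 P$ ($S{\left(P \right)} = P \left(-7\right) = - 7 P$)
$\frac{254524}{S{\left(v \right)}} + \frac{V{\left(-546,633 \right)}}{36656} = \frac{254524}{\left(-7\right) 1505} + \frac{\left(-13 - 546\right)^{2}}{36656} = \frac{254524}{-10535} + \left(-559\right)^{2} \cdot \frac{1}{36656} = 254524 \left(- \frac{1}{10535}\right) + 312481 \cdot \frac{1}{36656} = - \frac{254524}{10535} + \frac{312481}{36656} = - \frac{6037844409}{386170960}$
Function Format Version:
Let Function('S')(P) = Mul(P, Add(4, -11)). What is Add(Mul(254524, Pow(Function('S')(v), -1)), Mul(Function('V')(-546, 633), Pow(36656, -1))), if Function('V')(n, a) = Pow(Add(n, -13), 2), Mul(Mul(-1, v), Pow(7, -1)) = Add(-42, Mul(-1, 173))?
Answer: Rational(-6037844409, 386170960) ≈ -15.635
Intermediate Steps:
v = 1505 (v = Mul(-7, Add(-42, Mul(-1, 173))) = Mul(-7, Add(-42, -173)) = Mul(-7, -215) = 1505)
Function('V')(n, a) = Pow(Add(-13, n), 2)
Function('S')(P) = Mul(-7, P) (Function('S')(P) = Mul(P, -7) = Mul(-7, P))
Add(Mul(254524, Pow(Function('S')(v), -1)), Mul(Function('V')(-546, 633), Pow(36656, -1))) = Add(Mul(254524, Pow(Mul(-7, 1505), -1)), Mul(Pow(Add(-13, -546), 2), Pow(36656, -1))) = Add(Mul(254524, Pow(-10535, -1)), Mul(Pow(-559, 2), Rational(1, 36656))) = Add(Mul(254524, Rational(-1, 10535)), Mul(312481, Rational(1, 36656))) = Add(Rational(-254524, 10535), Rational(312481, 36656)) = Rational(-6037844409, 386170960)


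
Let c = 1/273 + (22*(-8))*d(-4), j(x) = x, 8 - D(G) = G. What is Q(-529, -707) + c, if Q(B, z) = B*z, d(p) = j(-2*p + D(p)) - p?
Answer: 100949668/273 ≈ 3.6978e+5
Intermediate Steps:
D(G) = 8 - G
d(p) = 8 - 4*p (d(p) = (-2*p + (8 - p)) - p = (8 - 3*p) - p = 8 - 4*p)
c = -1153151/273 (c = 1/273 + (22*(-8))*(8 - 4*(-4)) = 1/273 - 176*(8 + 16) = 1/273 - 176*24 = 1/273 - 4224 = -1153151/273 ≈ -4224.0)
Q(-529, -707) + c = -529*(-707) - 1153151/273 = 374003 - 1153151/273 = 100949668/273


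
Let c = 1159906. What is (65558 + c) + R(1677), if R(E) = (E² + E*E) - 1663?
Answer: 6848459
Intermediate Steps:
R(E) = -1663 + 2*E² (R(E) = (E² + E²) - 1663 = 2*E² - 1663 = -1663 + 2*E²)
(65558 + c) + R(1677) = (65558 + 1159906) + (-1663 + 2*1677²) = 1225464 + (-1663 + 2*2812329) = 1225464 + (-1663 + 5624658) = 1225464 + 5622995 = 6848459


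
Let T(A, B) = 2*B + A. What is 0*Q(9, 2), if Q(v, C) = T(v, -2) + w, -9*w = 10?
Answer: 0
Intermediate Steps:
w = -10/9 (w = -⅑*10 = -10/9 ≈ -1.1111)
T(A, B) = A + 2*B
Q(v, C) = -46/9 + v (Q(v, C) = (v + 2*(-2)) - 10/9 = (v - 4) - 10/9 = (-4 + v) - 10/9 = -46/9 + v)
0*Q(9, 2) = 0*(-46/9 + 9) = 0*(35/9) = 0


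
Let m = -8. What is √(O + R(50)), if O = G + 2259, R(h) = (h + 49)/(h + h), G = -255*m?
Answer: √429999/10 ≈ 65.574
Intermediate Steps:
G = 2040 (G = -255*(-8) = 2040)
R(h) = (49 + h)/(2*h) (R(h) = (49 + h)/((2*h)) = (49 + h)*(1/(2*h)) = (49 + h)/(2*h))
O = 4299 (O = 2040 + 2259 = 4299)
√(O + R(50)) = √(4299 + (½)*(49 + 50)/50) = √(4299 + (½)*(1/50)*99) = √(4299 + 99/100) = √(429999/100) = √429999/10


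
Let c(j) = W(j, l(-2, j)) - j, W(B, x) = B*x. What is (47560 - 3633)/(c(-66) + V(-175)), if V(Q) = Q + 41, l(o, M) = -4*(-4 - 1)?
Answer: -43927/1388 ≈ -31.648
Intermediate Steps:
l(o, M) = 20 (l(o, M) = -4*(-5) = 20)
c(j) = 19*j (c(j) = j*20 - j = 20*j - j = 19*j)
V(Q) = 41 + Q
(47560 - 3633)/(c(-66) + V(-175)) = (47560 - 3633)/(19*(-66) + (41 - 175)) = 43927/(-1254 - 134) = 43927/(-1388) = 43927*(-1/1388) = -43927/1388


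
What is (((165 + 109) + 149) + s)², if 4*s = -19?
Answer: 2798929/16 ≈ 1.7493e+5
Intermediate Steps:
s = -19/4 (s = (¼)*(-19) = -19/4 ≈ -4.7500)
(((165 + 109) + 149) + s)² = (((165 + 109) + 149) - 19/4)² = ((274 + 149) - 19/4)² = (423 - 19/4)² = (1673/4)² = 2798929/16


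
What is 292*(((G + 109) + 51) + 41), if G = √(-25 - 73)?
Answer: 58692 + 2044*I*√2 ≈ 58692.0 + 2890.7*I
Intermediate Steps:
G = 7*I*√2 (G = √(-98) = 7*I*√2 ≈ 9.8995*I)
292*(((G + 109) + 51) + 41) = 292*(((7*I*√2 + 109) + 51) + 41) = 292*(((109 + 7*I*√2) + 51) + 41) = 292*((160 + 7*I*√2) + 41) = 292*(201 + 7*I*√2) = 58692 + 2044*I*√2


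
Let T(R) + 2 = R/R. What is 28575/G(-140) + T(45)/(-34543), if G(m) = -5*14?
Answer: -197413231/483602 ≈ -408.21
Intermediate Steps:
T(R) = -1 (T(R) = -2 + R/R = -2 + 1 = -1)
G(m) = -70
28575/G(-140) + T(45)/(-34543) = 28575/(-70) - 1/(-34543) = 28575*(-1/70) - 1*(-1/34543) = -5715/14 + 1/34543 = -197413231/483602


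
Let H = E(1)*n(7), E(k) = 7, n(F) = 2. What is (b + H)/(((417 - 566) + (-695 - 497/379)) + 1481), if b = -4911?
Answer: -1855963/240926 ≈ -7.7035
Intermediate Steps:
H = 14 (H = 7*2 = 14)
(b + H)/(((417 - 566) + (-695 - 497/379)) + 1481) = (-4911 + 14)/(((417 - 566) + (-695 - 497/379)) + 1481) = -4897/((-149 + (-695 - 497/379)) + 1481) = -4897/((-149 - 263902/379) + 1481) = -4897/(-320373/379 + 1481) = -4897/240926/379 = -4897*379/240926 = -1855963/240926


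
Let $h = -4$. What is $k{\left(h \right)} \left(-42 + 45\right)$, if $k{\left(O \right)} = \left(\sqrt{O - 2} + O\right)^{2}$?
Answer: $30 - 24 i \sqrt{6} \approx 30.0 - 58.788 i$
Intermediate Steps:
$k{\left(O \right)} = \left(O + \sqrt{-2 + O}\right)^{2}$ ($k{\left(O \right)} = \left(\sqrt{-2 + O} + O\right)^{2} = \left(O + \sqrt{-2 + O}\right)^{2}$)
$k{\left(h \right)} \left(-42 + 45\right) = \left(-4 + \sqrt{-2 - 4}\right)^{2} \left(-42 + 45\right) = \left(-4 + \sqrt{-6}\right)^{2} \cdot 3 = \left(-4 + i \sqrt{6}\right)^{2} \cdot 3 = 3 \left(-4 + i \sqrt{6}\right)^{2}$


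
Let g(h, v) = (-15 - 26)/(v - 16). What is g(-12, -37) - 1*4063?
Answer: -215298/53 ≈ -4062.2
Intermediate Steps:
g(h, v) = -41/(-16 + v)
g(-12, -37) - 1*4063 = -41/(-16 - 37) - 1*4063 = -41/(-53) - 4063 = -41*(-1/53) - 4063 = 41/53 - 4063 = -215298/53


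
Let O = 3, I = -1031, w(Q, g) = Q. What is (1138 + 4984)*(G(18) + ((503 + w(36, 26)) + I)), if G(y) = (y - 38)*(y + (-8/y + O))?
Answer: -49759616/9 ≈ -5.5288e+6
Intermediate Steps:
G(y) = (-38 + y)*(3 + y - 8/y) (G(y) = (y - 38)*(y + (-8/y + 3)) = (-38 + y)*(y + (3 - 8/y)) = (-38 + y)*(3 + y - 8/y))
(1138 + 4984)*(G(18) + ((503 + w(36, 26)) + I)) = (1138 + 4984)*((-122 + 18**2 - 35*18 + 304/18) + ((503 + 36) - 1031)) = 6122*((-122 + 324 - 630 + 304*(1/18)) + (539 - 1031)) = 6122*((-122 + 324 - 630 + 152/9) - 492) = 6122*(-3700/9 - 492) = 6122*(-8128/9) = -49759616/9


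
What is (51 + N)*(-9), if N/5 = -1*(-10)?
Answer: -909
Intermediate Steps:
N = 50 (N = 5*(-1*(-10)) = 5*10 = 50)
(51 + N)*(-9) = (51 + 50)*(-9) = 101*(-9) = -909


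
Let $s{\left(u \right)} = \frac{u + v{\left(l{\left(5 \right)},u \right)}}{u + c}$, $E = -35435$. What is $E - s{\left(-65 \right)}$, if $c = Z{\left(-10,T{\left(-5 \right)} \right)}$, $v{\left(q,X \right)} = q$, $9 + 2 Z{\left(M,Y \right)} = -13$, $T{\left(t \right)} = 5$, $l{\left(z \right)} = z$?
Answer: $- \frac{673280}{19} \approx -35436.0$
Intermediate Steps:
$Z{\left(M,Y \right)} = -11$ ($Z{\left(M,Y \right)} = - \frac{9}{2} + \frac{1}{2} \left(-13\right) = - \frac{9}{2} - \frac{13}{2} = -11$)
$c = -11$
$s{\left(u \right)} = \frac{5 + u}{-11 + u}$ ($s{\left(u \right)} = \frac{u + 5}{u - 11} = \frac{5 + u}{-11 + u}$)
$E - s{\left(-65 \right)} = -35435 - \frac{5 - 65}{-11 - 65} = -35435 - \frac{1}{-76} \left(-60\right) = -35435 - \left(- \frac{1}{76}\right) \left(-60\right) = -35435 - \frac{15}{19} = - \frac{673280}{19}$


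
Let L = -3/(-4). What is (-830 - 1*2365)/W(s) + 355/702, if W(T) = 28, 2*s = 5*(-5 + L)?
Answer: -1116475/9828 ≈ -113.60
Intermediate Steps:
L = 3/4 (L = -3*(-1/4) = 3/4 ≈ 0.75000)
s = -85/8 (s = (5*(-5 + 3/4))/2 = (5*(-17/4))/2 = (1/2)*(-85/4) = -85/8 ≈ -10.625)
(-830 - 1*2365)/W(s) + 355/702 = (-830 - 1*2365)/28 + 355/702 = (-830 - 2365)*(1/28) + 355*(1/702) = -3195*1/28 + 355/702 = -3195/28 + 355/702 = -1116475/9828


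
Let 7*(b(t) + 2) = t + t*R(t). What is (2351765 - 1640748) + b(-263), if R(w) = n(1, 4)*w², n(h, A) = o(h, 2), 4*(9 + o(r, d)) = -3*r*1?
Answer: 729373801/28 ≈ 2.6049e+7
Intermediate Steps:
o(r, d) = -9 - 3*r/4 (o(r, d) = -9 + (-3*r*1)/4 = -9 + (-3*r)/4 = -9 - 3*r/4)
n(h, A) = -9 - 3*h/4
R(w) = -39*w²/4 (R(w) = (-9 - ¾*1)*w² = (-9 - ¾)*w² = -39*w²/4)
b(t) = -2 - 39*t³/28 + t/7 (b(t) = -2 + (t + t*(-39*t²/4))/7 = -2 + (t - 39*t³/4)/7 = -2 + (-39*t³/28 + t/7) = -2 - 39*t³/28 + t/7)
(2351765 - 1640748) + b(-263) = (2351765 - 1640748) + (-2 - 39/28*(-263)³ + (⅐)*(-263)) = 711017 + (-2 - 39/28*(-18191447) - 263/7) = 711017 + (-2 + 709466433/28 - 263/7) = 711017 + 709465325/28 = 729373801/28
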